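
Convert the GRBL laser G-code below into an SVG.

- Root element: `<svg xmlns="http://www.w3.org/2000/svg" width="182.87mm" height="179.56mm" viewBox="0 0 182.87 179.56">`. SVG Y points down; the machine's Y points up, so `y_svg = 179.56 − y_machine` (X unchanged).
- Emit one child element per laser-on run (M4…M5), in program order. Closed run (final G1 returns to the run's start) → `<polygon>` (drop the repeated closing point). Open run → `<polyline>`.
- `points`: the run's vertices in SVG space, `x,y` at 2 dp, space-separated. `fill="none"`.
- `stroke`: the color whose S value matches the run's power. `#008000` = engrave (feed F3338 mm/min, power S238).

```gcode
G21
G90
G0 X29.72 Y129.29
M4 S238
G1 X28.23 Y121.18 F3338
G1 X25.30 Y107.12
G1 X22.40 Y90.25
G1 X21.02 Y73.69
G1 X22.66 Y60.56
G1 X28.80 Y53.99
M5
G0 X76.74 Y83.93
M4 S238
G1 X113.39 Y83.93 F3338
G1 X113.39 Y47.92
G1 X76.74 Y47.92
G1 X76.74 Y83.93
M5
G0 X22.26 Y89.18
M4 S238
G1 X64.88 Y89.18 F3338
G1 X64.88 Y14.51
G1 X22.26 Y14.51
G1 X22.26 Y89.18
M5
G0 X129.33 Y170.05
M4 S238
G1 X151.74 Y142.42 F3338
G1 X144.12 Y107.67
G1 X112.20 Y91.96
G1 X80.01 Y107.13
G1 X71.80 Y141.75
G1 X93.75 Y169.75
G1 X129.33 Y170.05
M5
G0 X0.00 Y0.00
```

y_svg = 179.56 − y_m. Every run uses S238, so all elements get stroke `#008000` (engrave).

[1] open run; points: 29.72,50.27 28.23,58.38 25.30,72.44 22.40,89.31 21.02,105.87 22.66,119.00 28.80,125.57

[2] closed run; points: 76.74,95.63 113.39,95.63 113.39,131.64 76.74,131.64

[3] closed run; points: 22.26,90.38 64.88,90.38 64.88,165.05 22.26,165.05

[4] closed run; points: 129.33,9.51 151.74,37.14 144.12,71.89 112.20,87.60 80.01,72.43 71.80,37.81 93.75,9.81

<svg xmlns="http://www.w3.org/2000/svg" width="182.87mm" height="179.56mm" viewBox="0 0 182.87 179.56">
  <polyline points="29.72,50.27 28.23,58.38 25.30,72.44 22.40,89.31 21.02,105.87 22.66,119.00 28.80,125.57" fill="none" stroke="#008000"/>
  <polygon points="76.74,95.63 113.39,95.63 113.39,131.64 76.74,131.64" fill="none" stroke="#008000"/>
  <polygon points="22.26,90.38 64.88,90.38 64.88,165.05 22.26,165.05" fill="none" stroke="#008000"/>
  <polygon points="129.33,9.51 151.74,37.14 144.12,71.89 112.20,87.60 80.01,72.43 71.80,37.81 93.75,9.81" fill="none" stroke="#008000"/>
</svg>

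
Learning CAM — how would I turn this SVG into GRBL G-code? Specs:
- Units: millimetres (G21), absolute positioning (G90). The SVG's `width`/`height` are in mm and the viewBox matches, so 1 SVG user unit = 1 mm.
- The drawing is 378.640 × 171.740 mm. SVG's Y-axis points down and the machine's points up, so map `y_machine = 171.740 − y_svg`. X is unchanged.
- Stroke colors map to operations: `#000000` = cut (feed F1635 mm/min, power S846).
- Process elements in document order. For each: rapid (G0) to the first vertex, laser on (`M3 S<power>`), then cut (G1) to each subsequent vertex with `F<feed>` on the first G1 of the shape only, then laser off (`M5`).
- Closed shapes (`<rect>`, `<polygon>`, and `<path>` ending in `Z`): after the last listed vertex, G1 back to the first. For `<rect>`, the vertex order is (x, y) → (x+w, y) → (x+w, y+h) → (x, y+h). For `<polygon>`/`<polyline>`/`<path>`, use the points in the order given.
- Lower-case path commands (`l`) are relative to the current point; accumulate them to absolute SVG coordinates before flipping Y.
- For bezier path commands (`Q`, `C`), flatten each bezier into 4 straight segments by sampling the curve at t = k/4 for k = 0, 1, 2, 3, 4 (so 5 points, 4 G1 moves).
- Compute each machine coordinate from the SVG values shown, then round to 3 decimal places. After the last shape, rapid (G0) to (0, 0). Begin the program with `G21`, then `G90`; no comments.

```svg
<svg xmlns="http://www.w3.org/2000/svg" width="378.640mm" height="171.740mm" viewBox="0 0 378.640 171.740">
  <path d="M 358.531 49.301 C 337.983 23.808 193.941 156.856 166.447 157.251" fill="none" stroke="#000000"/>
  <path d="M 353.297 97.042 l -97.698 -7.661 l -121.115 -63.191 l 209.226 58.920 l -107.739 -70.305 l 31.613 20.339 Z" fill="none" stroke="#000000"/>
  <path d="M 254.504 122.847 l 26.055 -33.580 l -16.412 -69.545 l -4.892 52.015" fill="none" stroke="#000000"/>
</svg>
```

viewBox `0 0 378.640 171.740` with mm width/height → 1 unit = 1 mm. Flip: y_m = 171.740 − y_svg.

**Shape 1** — `<path>` cubic bezier, stroke `#000000` → cut (S846, F1635). Control points (SVG): P0=(358.531,49.301), P1=(337.983,23.808), P2=(193.941,156.856), P3=(166.447,157.251); sampled at t=k/4. Machine vertices: (358.531,122.439) → (323.716,116.382) → (265.094,78.172) → (205.170,35.108) → (166.447,14.489). Open path.

**Shape 2** — `<path>` closed polygon, stroke `#000000` → cut (S846, F1635). Machine vertices: (353.297,74.698) → (255.599,82.359) → (134.484,145.550) → (343.710,86.630) → (235.971,156.935) → (267.584,136.596) → (353.297,74.698). Closed: final G1 returns to the first vertex.

**Shape 3** — `<path>` open polyline, stroke `#000000` → cut (S846, F1635). Machine vertices: (254.504,48.893) → (280.559,82.473) → (264.147,152.018) → (259.255,100.003). Open path.

G21
G90
G0 X358.531 Y122.439
M3 S846
G1 X323.716 Y116.382 F1635
G1 X265.094 Y78.172
G1 X205.170 Y35.108
G1 X166.447 Y14.489
M5
G0 X353.297 Y74.698
M3 S846
G1 X255.599 Y82.359 F1635
G1 X134.484 Y145.550
G1 X343.710 Y86.630
G1 X235.971 Y156.935
G1 X267.584 Y136.596
G1 X353.297 Y74.698
M5
G0 X254.504 Y48.893
M3 S846
G1 X280.559 Y82.473 F1635
G1 X264.147 Y152.018
G1 X259.255 Y100.003
M5
G0 X0.000 Y0.000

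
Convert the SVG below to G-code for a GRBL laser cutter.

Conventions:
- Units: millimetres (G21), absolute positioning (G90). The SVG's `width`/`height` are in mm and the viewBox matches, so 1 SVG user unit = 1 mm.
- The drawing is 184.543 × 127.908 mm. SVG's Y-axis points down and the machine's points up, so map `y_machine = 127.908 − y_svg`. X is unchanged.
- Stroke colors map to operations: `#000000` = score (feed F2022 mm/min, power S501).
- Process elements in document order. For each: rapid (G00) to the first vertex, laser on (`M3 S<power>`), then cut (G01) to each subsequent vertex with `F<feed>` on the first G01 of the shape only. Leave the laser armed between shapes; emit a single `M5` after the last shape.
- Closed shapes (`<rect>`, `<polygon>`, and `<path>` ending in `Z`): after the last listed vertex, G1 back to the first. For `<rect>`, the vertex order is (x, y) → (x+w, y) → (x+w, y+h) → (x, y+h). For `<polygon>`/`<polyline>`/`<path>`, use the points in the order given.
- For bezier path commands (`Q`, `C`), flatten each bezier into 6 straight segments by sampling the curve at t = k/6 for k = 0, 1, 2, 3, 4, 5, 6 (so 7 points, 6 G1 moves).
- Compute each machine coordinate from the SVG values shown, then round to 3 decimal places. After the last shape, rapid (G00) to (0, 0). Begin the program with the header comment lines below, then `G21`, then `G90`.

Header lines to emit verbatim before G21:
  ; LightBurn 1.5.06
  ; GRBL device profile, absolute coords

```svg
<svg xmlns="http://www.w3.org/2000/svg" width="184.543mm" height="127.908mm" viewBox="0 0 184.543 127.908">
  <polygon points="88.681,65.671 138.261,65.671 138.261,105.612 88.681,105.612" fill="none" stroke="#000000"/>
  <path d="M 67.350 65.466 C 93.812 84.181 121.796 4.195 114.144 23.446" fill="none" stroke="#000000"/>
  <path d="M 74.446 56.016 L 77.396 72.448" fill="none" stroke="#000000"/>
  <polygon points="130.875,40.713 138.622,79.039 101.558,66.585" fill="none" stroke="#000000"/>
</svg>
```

Since the viewBox matches the mm dimensions, user units are millimetres directly. The only transform is the Y-flip y_m = 127.908 − y_svg.

Shape 1 is a rectangle drawn with `<polygon>`. Its stroke #000000 means score at S501, F2022. After flipping Y the toolpath is (88.681,62.237) → (138.261,62.237) → (138.261,22.296) → (88.681,22.296) → (88.681,62.237), returning to the start.

Shape 2 is a cubic bezier drawn with `<path>`. Its stroke #000000 means score at S501, F2022. After flipping Y the toolpath is (67.350,62.442) → (80.536,60.393) → (92.943,69.296) → (103.540,83.653) → (111.294,97.965) → (115.172,106.734) → (114.144,104.462).

Shape 3 is a line segment drawn with `<path>`. Its stroke #000000 means score at S501, F2022. After flipping Y the toolpath is (74.446,71.892) → (77.396,55.460).

Shape 4 is a regular polygon drawn with `<polygon>`. Its stroke #000000 means score at S501, F2022. After flipping Y the toolpath is (130.875,87.195) → (138.622,48.869) → (101.558,61.323) → (130.875,87.195), returning to the start.

; LightBurn 1.5.06
; GRBL device profile, absolute coords
G21
G90
G00 X88.681 Y62.237
M3 S501
G01 X138.261 Y62.237 F2022
G01 X138.261 Y22.296
G01 X88.681 Y22.296
G01 X88.681 Y62.237
G00 X67.350 Y62.442
M3 S501
G01 X80.536 Y60.393 F2022
G01 X92.943 Y69.296
G01 X103.540 Y83.653
G01 X111.294 Y97.965
G01 X115.172 Y106.734
G01 X114.144 Y104.462
G00 X74.446 Y71.892
M3 S501
G01 X77.396 Y55.460 F2022
G00 X130.875 Y87.195
M3 S501
G01 X138.622 Y48.869 F2022
G01 X101.558 Y61.323
G01 X130.875 Y87.195
M5
G00 X0.000 Y0.000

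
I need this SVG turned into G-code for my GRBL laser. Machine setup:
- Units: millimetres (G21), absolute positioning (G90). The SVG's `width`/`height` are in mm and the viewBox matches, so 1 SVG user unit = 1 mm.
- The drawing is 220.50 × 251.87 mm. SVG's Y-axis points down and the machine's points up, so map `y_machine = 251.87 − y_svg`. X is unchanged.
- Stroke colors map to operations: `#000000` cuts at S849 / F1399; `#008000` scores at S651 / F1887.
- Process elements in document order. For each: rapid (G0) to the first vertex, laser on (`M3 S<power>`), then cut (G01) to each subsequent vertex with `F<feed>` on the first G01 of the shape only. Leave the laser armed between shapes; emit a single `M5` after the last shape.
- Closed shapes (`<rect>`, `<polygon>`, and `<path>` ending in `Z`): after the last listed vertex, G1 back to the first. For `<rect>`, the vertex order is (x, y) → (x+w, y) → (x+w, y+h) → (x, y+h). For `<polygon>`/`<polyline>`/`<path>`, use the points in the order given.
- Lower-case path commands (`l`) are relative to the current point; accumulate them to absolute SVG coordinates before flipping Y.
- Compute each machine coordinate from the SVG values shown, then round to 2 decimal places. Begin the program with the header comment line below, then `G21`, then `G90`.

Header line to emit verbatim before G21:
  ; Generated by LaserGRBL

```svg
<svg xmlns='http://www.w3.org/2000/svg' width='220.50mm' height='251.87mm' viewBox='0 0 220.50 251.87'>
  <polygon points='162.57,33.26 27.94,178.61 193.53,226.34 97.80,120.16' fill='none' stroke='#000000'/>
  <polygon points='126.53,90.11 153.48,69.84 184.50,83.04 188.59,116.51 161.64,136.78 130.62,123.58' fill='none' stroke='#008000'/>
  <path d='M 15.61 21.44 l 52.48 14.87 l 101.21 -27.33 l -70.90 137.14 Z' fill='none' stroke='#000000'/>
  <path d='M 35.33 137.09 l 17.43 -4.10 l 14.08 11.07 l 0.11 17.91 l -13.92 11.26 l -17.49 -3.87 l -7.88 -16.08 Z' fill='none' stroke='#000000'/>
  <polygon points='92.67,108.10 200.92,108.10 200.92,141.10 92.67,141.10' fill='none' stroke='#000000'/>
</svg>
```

; Generated by LaserGRBL
G21
G90
G0 X162.57 Y218.61
M3 S849
G01 X27.94 Y73.26 F1399
G01 X193.53 Y25.53
G01 X97.80 Y131.71
G01 X162.57 Y218.61
G0 X126.53 Y161.76
M3 S651
G01 X153.48 Y182.03 F1887
G01 X184.50 Y168.83
G01 X188.59 Y135.36
G01 X161.64 Y115.09
G01 X130.62 Y128.29
G01 X126.53 Y161.76
G0 X15.61 Y230.43
M3 S849
G01 X68.09 Y215.56 F1399
G01 X169.30 Y242.89
G01 X98.40 Y105.75
G01 X15.61 Y230.43
G0 X35.33 Y114.78
M3 S849
G01 X52.76 Y118.88 F1399
G01 X66.84 Y107.81
G01 X66.95 Y89.90
G01 X53.03 Y78.64
G01 X35.54 Y82.51
G01 X27.66 Y98.59
G01 X35.33 Y114.78
G0 X92.67 Y143.77
M3 S849
G01 X200.92 Y143.77 F1399
G01 X200.92 Y110.77
G01 X92.67 Y110.77
G01 X92.67 Y143.77
M5

viewBox `0 0 220.50 251.87` with mm width/height → 1 unit = 1 mm. Flip: y_m = 251.87 − y_svg.

**Shape 1** — `<polygon>` closed polygon, stroke `#000000` → cut (S849, F1399). Machine vertices: (162.57,218.61) → (27.94,73.26) → (193.53,25.53) → (97.80,131.71) → (162.57,218.61). Closed: final G1 returns to the first vertex.

**Shape 2** — `<polygon>` regular polygon, stroke `#008000` → score (S651, F1887). Machine vertices: (126.53,161.76) → (153.48,182.03) → (184.50,168.83) → (188.59,135.36) → (161.64,115.09) → (130.62,128.29) → (126.53,161.76). Closed: final G1 returns to the first vertex.

**Shape 3** — `<path>` closed polygon, stroke `#000000` → cut (S849, F1399). Machine vertices: (15.61,230.43) → (68.09,215.56) → (169.30,242.89) → (98.40,105.75) → (15.61,230.43). Closed: final G1 returns to the first vertex.

**Shape 4** — `<path>` regular polygon, stroke `#000000` → cut (S849, F1399). Machine vertices: (35.33,114.78) → (52.76,118.88) → (66.84,107.81) → (66.95,89.90) → (53.03,78.64) → (35.54,82.51) → (27.66,98.59) → (35.33,114.78). Closed: final G1 returns to the first vertex.

**Shape 5** — `<polygon>` rectangle, stroke `#000000` → cut (S849, F1399). Machine vertices: (92.67,143.77) → (200.92,143.77) → (200.92,110.77) → (92.67,110.77) → (92.67,143.77). Closed: final G1 returns to the first vertex.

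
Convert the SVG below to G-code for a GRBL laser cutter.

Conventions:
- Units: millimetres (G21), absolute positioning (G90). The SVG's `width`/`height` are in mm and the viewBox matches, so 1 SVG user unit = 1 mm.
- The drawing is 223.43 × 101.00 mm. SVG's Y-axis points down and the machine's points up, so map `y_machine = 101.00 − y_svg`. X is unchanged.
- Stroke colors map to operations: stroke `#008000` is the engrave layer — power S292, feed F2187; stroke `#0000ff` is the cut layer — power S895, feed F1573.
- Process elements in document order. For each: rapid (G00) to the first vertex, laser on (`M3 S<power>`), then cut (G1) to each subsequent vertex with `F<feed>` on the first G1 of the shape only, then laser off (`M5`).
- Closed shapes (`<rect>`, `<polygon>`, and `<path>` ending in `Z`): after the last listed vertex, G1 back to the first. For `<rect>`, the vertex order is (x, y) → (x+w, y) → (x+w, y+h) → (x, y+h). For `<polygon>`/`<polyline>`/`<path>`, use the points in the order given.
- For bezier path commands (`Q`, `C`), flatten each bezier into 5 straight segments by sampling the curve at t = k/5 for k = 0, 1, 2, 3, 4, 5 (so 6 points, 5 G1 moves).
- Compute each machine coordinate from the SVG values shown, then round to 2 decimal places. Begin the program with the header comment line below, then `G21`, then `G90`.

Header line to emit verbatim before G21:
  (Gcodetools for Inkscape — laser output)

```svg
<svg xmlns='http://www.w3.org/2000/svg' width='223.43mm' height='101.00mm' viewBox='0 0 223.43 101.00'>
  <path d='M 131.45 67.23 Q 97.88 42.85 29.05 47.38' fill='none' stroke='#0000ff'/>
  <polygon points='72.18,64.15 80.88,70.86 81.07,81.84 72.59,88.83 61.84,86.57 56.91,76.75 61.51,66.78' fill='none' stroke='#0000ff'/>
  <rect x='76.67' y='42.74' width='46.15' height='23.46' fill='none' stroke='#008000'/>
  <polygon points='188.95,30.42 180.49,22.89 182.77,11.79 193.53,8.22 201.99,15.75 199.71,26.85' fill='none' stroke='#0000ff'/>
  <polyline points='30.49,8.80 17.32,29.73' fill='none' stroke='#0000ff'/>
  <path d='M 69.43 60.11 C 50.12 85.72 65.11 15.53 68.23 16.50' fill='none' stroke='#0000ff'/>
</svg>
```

(Gcodetools for Inkscape — laser output)
G21
G90
G00 X131.45 Y33.77
M3 S895
G1 X116.61 Y42.37 F1573
G1 X98.95 Y48.65
G1 X78.47 Y52.62
G1 X55.17 Y54.28
G1 X29.05 Y53.62
M5
G00 X72.18 Y36.85
M3 S895
G1 X80.88 Y30.14 F1573
G1 X81.07 Y19.16
G1 X72.59 Y12.17
G1 X61.84 Y14.43
G1 X56.91 Y24.25
G1 X61.51 Y34.22
G1 X72.18 Y36.85
M5
G00 X76.67 Y58.26
M3 S292
G1 X122.82 Y58.26 F2187
G1 X122.82 Y34.80
G1 X76.67 Y34.80
G1 X76.67 Y58.26
M5
G00 X188.95 Y70.58
M3 S895
G1 X180.49 Y78.11 F1573
G1 X182.77 Y89.21
G1 X193.53 Y92.78
G1 X201.99 Y85.25
G1 X199.71 Y74.15
G1 X188.95 Y70.58
M5
G00 X30.49 Y92.20
M3 S895
G1 X17.32 Y71.27 F1573
M5
G00 X69.43 Y40.89
M3 S895
G1 X61.59 Y35.68 F1573
G1 X59.77 Y45.46
G1 X61.74 Y62.19
G1 X65.30 Y77.88
G1 X68.23 Y84.50
M5

viewBox `0 0 223.43 101.00` with mm width/height → 1 unit = 1 mm. Flip: y_m = 101.00 − y_svg.

**Shape 1** — `<path>` quadratic bezier, stroke `#0000ff` → cut (S895, F1573). Control points (SVG): P0=(131.45,67.23), P1=(97.88,42.85), P2=(29.05,47.38); sampled at t=k/5. Machine vertices: (131.45,33.77) → (116.61,42.37) → (98.95,48.65) → (78.47,52.62) → (55.17,54.28) → (29.05,53.62). Open path.

**Shape 2** — `<polygon>` regular polygon, stroke `#0000ff` → cut (S895, F1573). Machine vertices: (72.18,36.85) → (80.88,30.14) → (81.07,19.16) → (72.59,12.17) → (61.84,14.43) → (56.91,24.25) → (61.51,34.22) → (72.18,36.85). Closed: final G1 returns to the first vertex.

**Shape 3** — `<rect>` rectangle, stroke `#008000` → engrave (S292, F2187). Machine vertices: (76.67,58.26) → (122.82,58.26) → (122.82,34.80) → (76.67,34.80) → (76.67,58.26). Closed: final G1 returns to the first vertex.

**Shape 4** — `<polygon>` regular polygon, stroke `#0000ff` → cut (S895, F1573). Machine vertices: (188.95,70.58) → (180.49,78.11) → (182.77,89.21) → (193.53,92.78) → (201.99,85.25) → (199.71,74.15) → (188.95,70.58). Closed: final G1 returns to the first vertex.

**Shape 5** — `<polyline>` line segment, stroke `#0000ff` → cut (S895, F1573). Machine vertices: (30.49,92.20) → (17.32,71.27). Open path.

**Shape 6** — `<path>` cubic bezier, stroke `#0000ff` → cut (S895, F1573). Control points (SVG): P0=(69.43,60.11), P1=(50.12,85.72), P2=(65.11,15.53), P3=(68.23,16.50); sampled at t=k/5. Machine vertices: (69.43,40.89) → (61.59,35.68) → (59.77,45.46) → (61.74,62.19) → (65.30,77.88) → (68.23,84.50). Open path.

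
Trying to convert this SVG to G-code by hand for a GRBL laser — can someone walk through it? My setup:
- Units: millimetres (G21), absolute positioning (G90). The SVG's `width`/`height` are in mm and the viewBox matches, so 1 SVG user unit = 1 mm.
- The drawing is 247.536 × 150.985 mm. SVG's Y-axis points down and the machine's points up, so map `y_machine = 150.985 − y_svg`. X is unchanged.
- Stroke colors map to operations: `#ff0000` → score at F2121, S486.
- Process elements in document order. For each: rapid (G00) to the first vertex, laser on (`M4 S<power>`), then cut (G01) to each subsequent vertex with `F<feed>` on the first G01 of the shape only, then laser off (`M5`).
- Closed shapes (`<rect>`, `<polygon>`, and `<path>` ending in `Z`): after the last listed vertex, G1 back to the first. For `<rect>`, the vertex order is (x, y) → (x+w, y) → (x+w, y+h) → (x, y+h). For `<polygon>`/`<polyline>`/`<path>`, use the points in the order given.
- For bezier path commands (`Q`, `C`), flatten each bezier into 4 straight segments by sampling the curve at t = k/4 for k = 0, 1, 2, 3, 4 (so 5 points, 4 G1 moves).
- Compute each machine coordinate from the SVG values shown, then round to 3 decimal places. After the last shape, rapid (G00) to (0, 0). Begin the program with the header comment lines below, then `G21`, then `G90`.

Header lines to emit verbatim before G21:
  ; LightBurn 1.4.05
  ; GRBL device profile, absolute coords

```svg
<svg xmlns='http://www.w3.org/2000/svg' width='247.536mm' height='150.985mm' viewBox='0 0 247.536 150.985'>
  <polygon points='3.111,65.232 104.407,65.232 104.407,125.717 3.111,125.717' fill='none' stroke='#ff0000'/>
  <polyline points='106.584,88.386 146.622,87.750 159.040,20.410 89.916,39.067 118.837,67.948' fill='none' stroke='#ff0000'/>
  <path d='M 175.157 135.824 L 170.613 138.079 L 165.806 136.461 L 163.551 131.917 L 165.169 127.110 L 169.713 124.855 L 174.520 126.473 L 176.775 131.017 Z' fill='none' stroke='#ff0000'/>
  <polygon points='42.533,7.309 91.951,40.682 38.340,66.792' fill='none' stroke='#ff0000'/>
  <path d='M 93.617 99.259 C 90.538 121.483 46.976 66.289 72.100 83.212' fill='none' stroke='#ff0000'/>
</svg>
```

1 u = 1 mm; y_m = 150.985 − y.

[1] `<polygon>` rectangle, #ff0000→score S486 F2121: (3.111,85.753) → (104.407,85.753) → (104.407,25.268) → (3.111,25.268) → (3.111,85.753) (closed)

[2] `<polyline>` open polyline, #ff0000→score S486 F2121: (106.584,62.599) → (146.622,63.235) → (159.040,130.575) → (89.916,111.918) → (118.837,83.037)

[3] `<path>` regular polygon, #ff0000→score S486 F2121: (175.157,15.161) → (170.613,12.906) → (165.806,14.524) → (163.551,19.068) → (165.169,23.875) → (169.713,26.130) → (174.520,24.512) → (176.775,19.968) → (175.157,15.161) (closed)

[4] `<polygon>` regular polygon, #ff0000→score S486 F2121: (42.533,143.676) → (91.951,110.303) → (38.340,84.193) → (42.533,143.676) (closed)

[5] `<path>` cubic bezier, #ff0000→score S486 F2121: (93.617,51.726) → (85.423,47.237) → (72.282,57.762) → (64.430,69.280) → (72.100,67.773)

; LightBurn 1.4.05
; GRBL device profile, absolute coords
G21
G90
G00 X3.111 Y85.753
M4 S486
G01 X104.407 Y85.753 F2121
G01 X104.407 Y25.268
G01 X3.111 Y25.268
G01 X3.111 Y85.753
M5
G00 X106.584 Y62.599
M4 S486
G01 X146.622 Y63.235 F2121
G01 X159.040 Y130.575
G01 X89.916 Y111.918
G01 X118.837 Y83.037
M5
G00 X175.157 Y15.161
M4 S486
G01 X170.613 Y12.906 F2121
G01 X165.806 Y14.524
G01 X163.551 Y19.068
G01 X165.169 Y23.875
G01 X169.713 Y26.130
G01 X174.520 Y24.512
G01 X176.775 Y19.968
G01 X175.157 Y15.161
M5
G00 X42.533 Y143.676
M4 S486
G01 X91.951 Y110.303 F2121
G01 X38.340 Y84.193
G01 X42.533 Y143.676
M5
G00 X93.617 Y51.726
M4 S486
G01 X85.423 Y47.237 F2121
G01 X72.282 Y57.762
G01 X64.430 Y69.280
G01 X72.100 Y67.773
M5
G00 X0.000 Y0.000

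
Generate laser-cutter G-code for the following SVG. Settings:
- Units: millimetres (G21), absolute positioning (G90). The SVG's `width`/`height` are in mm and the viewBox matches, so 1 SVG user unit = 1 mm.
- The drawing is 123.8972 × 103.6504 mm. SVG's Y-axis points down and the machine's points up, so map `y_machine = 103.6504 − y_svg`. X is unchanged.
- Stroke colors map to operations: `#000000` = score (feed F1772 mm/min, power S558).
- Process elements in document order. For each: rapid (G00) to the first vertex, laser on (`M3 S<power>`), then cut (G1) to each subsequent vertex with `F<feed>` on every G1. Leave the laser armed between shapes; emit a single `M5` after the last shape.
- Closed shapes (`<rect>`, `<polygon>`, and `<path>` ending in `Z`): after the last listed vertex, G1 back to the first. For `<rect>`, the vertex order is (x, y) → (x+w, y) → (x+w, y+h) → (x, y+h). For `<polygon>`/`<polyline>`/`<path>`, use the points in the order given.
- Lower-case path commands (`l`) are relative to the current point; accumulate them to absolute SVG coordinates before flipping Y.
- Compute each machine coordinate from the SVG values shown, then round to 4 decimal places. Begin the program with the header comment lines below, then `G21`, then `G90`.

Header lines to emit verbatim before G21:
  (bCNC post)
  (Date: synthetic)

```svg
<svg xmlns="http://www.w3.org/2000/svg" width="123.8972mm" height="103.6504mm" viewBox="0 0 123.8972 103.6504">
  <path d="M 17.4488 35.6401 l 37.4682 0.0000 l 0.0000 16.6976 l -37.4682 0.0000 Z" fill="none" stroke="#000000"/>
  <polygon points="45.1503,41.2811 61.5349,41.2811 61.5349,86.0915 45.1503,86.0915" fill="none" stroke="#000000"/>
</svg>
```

1 u = 1 mm; y_m = 103.6504 − y.

[1] `<path>` rectangle, #000000→score S558 F1772: (17.4488,68.0103) → (54.9170,68.0103) → (54.9170,51.3127) → (17.4488,51.3127) → (17.4488,68.0103) (closed)

[2] `<polygon>` rectangle, #000000→score S558 F1772: (45.1503,62.3693) → (61.5349,62.3693) → (61.5349,17.5589) → (45.1503,17.5589) → (45.1503,62.3693) (closed)

(bCNC post)
(Date: synthetic)
G21
G90
G00 X17.4488 Y68.0103
M3 S558
G1 X54.9170 Y68.0103 F1772
G1 X54.9170 Y51.3127 F1772
G1 X17.4488 Y51.3127 F1772
G1 X17.4488 Y68.0103 F1772
G00 X45.1503 Y62.3693
M3 S558
G1 X61.5349 Y62.3693 F1772
G1 X61.5349 Y17.5589 F1772
G1 X45.1503 Y17.5589 F1772
G1 X45.1503 Y62.3693 F1772
M5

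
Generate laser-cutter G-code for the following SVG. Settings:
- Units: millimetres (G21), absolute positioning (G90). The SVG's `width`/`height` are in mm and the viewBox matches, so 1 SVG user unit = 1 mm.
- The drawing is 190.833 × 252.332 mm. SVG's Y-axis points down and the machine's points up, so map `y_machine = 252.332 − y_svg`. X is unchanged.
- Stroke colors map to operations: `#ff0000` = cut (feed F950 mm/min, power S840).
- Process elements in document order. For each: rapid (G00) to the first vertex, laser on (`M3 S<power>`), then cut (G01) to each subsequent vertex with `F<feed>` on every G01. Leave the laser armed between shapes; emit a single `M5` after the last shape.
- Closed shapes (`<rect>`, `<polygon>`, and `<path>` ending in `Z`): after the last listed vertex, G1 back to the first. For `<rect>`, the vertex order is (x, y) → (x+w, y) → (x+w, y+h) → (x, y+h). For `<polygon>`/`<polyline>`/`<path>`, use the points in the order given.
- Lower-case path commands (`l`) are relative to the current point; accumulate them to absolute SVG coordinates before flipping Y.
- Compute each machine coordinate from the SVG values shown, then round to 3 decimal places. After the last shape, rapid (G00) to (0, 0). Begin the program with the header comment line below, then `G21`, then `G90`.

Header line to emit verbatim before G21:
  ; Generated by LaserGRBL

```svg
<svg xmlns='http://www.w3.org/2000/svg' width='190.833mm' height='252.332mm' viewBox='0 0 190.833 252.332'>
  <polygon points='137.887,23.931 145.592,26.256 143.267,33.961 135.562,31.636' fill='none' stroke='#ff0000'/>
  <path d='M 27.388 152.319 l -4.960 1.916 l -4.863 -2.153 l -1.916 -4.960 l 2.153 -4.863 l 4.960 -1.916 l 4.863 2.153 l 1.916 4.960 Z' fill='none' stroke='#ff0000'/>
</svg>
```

; Generated by LaserGRBL
G21
G90
G00 X137.887 Y228.401
M3 S840
G01 X145.592 Y226.076 F950
G01 X143.267 Y218.371 F950
G01 X135.562 Y220.696 F950
G01 X137.887 Y228.401 F950
G00 X27.388 Y100.013
M3 S840
G01 X22.428 Y98.097 F950
G01 X17.565 Y100.250 F950
G01 X15.649 Y105.210 F950
G01 X17.802 Y110.073 F950
G01 X22.762 Y111.989 F950
G01 X27.625 Y109.836 F950
G01 X29.541 Y104.876 F950
G01 X27.388 Y100.013 F950
M5
G00 X0.000 Y0.000

viewBox `0 0 190.833 252.332` with mm width/height → 1 unit = 1 mm. Flip: y_m = 252.332 − y_svg.

**Shape 1** — `<polygon>` regular polygon, stroke `#ff0000` → cut (S840, F950). Machine vertices: (137.887,228.401) → (145.592,226.076) → (143.267,218.371) → (135.562,220.696) → (137.887,228.401). Closed: final G1 returns to the first vertex.

**Shape 2** — `<path>` regular polygon, stroke `#ff0000` → cut (S840, F950). Machine vertices: (27.388,100.013) → (22.428,98.097) → (17.565,100.250) → (15.649,105.210) → (17.802,110.073) → (22.762,111.989) → (27.625,109.836) → (29.541,104.876) → (27.388,100.013). Closed: final G1 returns to the first vertex.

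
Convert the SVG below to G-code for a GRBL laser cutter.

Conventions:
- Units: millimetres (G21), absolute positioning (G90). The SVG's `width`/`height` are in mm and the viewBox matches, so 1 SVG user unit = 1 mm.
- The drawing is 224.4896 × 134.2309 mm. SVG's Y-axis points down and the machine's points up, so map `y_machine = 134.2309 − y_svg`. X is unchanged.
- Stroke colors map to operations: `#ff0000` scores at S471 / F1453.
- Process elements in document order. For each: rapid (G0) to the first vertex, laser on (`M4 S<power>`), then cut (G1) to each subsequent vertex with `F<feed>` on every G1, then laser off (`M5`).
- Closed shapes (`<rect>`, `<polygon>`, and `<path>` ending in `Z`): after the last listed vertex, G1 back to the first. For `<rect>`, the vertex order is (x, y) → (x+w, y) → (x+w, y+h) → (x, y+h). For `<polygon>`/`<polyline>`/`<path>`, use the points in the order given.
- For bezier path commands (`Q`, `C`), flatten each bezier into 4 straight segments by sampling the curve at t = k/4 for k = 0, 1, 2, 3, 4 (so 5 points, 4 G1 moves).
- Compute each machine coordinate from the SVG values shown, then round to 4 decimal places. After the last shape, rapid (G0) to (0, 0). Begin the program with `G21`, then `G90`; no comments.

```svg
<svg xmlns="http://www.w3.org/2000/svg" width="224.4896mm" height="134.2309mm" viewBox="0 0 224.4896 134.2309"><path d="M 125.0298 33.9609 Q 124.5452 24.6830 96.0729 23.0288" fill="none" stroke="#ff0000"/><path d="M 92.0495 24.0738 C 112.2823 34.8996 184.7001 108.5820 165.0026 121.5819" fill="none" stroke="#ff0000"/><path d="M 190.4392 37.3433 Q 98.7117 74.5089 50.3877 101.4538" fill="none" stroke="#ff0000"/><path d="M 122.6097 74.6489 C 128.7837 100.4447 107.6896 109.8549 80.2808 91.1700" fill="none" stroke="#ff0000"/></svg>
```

1 u = 1 mm; y_m = 134.2309 − y.

[1] `<path>` quadratic bezier, #ff0000→score S471 F1453: (125.0298,100.2700) → (123.0383,104.4325) → (117.5483,107.6420) → (108.5598,109.8985) → (96.0729,111.2021)

[2] `<path>` cubic bezier, #ff0000→score S471 F1453: (92.0495,110.1571) → (114.7541,92.1824) → (143.4999,62.2183) → (164.7588,31.8466) → (165.0026,12.6490)

[3] `<path>` quadratic bezier, #ff0000→score S471 F1453: (190.4392,96.8876) → (147.2882,78.9436) → (109.5626,62.2772) → (77.2624,46.8883) → (50.3877,32.7771)

[4] `<path>` cubic bezier, #ff0000→score S471 F1453: (122.6097,59.5820) → (122.4548,43.4904) → (114.0388,34.6412) → (99.3260,34.1321) → (80.2808,43.0609)

G21
G90
G0 X125.0298 Y100.2700
M4 S471
G1 X123.0383 Y104.4325 F1453
G1 X117.5483 Y107.6420 F1453
G1 X108.5598 Y109.8985 F1453
G1 X96.0729 Y111.2021 F1453
M5
G0 X92.0495 Y110.1571
M4 S471
G1 X114.7541 Y92.1824 F1453
G1 X143.4999 Y62.2183 F1453
G1 X164.7588 Y31.8466 F1453
G1 X165.0026 Y12.6490 F1453
M5
G0 X190.4392 Y96.8876
M4 S471
G1 X147.2882 Y78.9436 F1453
G1 X109.5626 Y62.2772 F1453
G1 X77.2624 Y46.8883 F1453
G1 X50.3877 Y32.7771 F1453
M5
G0 X122.6097 Y59.5820
M4 S471
G1 X122.4548 Y43.4904 F1453
G1 X114.0388 Y34.6412 F1453
G1 X99.3260 Y34.1321 F1453
G1 X80.2808 Y43.0609 F1453
M5
G0 X0.0000 Y0.0000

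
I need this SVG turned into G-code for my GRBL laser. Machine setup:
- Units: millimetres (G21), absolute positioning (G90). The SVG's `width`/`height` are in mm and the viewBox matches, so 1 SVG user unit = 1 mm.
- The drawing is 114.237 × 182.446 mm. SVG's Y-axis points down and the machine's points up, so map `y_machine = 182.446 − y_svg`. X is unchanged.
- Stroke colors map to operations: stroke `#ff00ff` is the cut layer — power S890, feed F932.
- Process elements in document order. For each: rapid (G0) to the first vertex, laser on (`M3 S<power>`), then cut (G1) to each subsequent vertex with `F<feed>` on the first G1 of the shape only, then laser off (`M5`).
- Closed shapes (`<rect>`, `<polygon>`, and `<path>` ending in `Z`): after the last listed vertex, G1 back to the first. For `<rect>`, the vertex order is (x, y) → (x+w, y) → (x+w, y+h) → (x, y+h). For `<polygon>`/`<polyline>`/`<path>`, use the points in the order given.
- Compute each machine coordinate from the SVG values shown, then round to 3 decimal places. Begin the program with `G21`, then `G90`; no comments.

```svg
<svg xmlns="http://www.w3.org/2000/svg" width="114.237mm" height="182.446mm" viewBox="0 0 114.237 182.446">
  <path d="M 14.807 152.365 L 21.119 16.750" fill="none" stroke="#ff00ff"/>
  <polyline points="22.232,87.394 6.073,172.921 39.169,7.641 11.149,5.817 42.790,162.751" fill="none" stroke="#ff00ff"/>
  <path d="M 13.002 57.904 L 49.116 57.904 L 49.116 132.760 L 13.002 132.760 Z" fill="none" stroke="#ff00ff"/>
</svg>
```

G21
G90
G0 X14.807 Y30.081
M3 S890
G1 X21.119 Y165.696 F932
M5
G0 X22.232 Y95.052
M3 S890
G1 X6.073 Y9.525 F932
G1 X39.169 Y174.805
G1 X11.149 Y176.629
G1 X42.790 Y19.695
M5
G0 X13.002 Y124.542
M3 S890
G1 X49.116 Y124.542 F932
G1 X49.116 Y49.686
G1 X13.002 Y49.686
G1 X13.002 Y124.542
M5

Since the viewBox matches the mm dimensions, user units are millimetres directly. The only transform is the Y-flip y_m = 182.446 − y_svg.

Shape 1 is a line segment drawn with `<path>`. Its stroke #ff00ff means cut at S890, F932. After flipping Y the toolpath is (14.807,30.081) → (21.119,165.696).

Shape 2 is a open polyline drawn with `<polyline>`. Its stroke #ff00ff means cut at S890, F932. After flipping Y the toolpath is (22.232,95.052) → (6.073,9.525) → (39.169,174.805) → (11.149,176.629) → (42.790,19.695).

Shape 3 is a rectangle drawn with `<path>`. Its stroke #ff00ff means cut at S890, F932. After flipping Y the toolpath is (13.002,124.542) → (49.116,124.542) → (49.116,49.686) → (13.002,49.686) → (13.002,124.542), returning to the start.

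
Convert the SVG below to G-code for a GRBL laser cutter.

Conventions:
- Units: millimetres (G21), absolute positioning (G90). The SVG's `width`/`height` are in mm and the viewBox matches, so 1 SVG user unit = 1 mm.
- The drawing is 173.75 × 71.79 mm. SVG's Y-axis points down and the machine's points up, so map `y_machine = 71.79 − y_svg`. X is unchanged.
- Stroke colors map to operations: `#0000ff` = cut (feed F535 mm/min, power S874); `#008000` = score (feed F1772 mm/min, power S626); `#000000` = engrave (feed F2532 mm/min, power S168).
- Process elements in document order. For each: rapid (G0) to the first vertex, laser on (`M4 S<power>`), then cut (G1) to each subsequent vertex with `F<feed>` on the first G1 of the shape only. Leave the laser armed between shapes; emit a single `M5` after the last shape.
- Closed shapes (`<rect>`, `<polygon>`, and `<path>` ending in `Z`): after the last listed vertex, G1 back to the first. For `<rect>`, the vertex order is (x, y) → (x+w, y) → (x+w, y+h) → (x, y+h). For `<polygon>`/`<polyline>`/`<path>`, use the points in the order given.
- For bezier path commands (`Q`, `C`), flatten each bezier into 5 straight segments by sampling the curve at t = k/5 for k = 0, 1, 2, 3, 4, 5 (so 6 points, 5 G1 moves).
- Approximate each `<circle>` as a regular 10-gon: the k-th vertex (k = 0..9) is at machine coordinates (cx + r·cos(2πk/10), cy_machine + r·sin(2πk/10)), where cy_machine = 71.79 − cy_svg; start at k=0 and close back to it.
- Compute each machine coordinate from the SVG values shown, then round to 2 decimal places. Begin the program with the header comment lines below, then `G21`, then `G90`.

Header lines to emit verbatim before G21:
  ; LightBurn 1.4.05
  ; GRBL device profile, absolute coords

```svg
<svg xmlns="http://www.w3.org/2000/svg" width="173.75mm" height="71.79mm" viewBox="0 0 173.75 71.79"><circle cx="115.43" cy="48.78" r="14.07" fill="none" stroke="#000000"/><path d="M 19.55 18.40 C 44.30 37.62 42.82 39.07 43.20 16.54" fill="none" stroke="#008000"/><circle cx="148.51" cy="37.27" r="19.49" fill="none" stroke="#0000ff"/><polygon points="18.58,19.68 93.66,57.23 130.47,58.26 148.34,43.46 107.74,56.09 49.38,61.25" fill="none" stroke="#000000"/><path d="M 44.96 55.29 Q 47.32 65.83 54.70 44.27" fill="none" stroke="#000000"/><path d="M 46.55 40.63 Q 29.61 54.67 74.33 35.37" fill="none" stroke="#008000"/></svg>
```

; LightBurn 1.4.05
; GRBL device profile, absolute coords
G21
G90
G0 X129.50 Y23.01
M4 S168
G1 X126.81 Y31.28 F2532
G1 X119.78 Y36.39
G1 X111.08 Y36.39
G1 X104.05 Y31.28
G1 X101.36 Y23.01
G1 X104.05 Y14.74
G1 X111.08 Y9.63
G1 X119.78 Y9.63
G1 X126.81 Y14.74
G1 X129.50 Y23.01
G0 X19.55 Y53.39
M4 S626
G1 X31.48 Y44.04 F1772
G1 X38.46 Y39.25
G1 X41.84 Y39.33
G1 X42.97 Y44.56
G1 X43.20 Y55.25
G0 X168.00 Y34.52
M4 S874
G1 X164.28 Y45.98 F535
G1 X154.53 Y53.06
G1 X142.49 Y53.06
G1 X132.74 Y45.98
G1 X129.02 Y34.52
G1 X132.74 Y23.06
G1 X142.49 Y15.98
G1 X154.53 Y15.98
G1 X164.28 Y23.06
G1 X168.00 Y34.52
G0 X18.58 Y52.11
M4 S168
G1 X93.66 Y14.56 F2532
G1 X130.47 Y13.53
G1 X148.34 Y28.33
G1 X107.74 Y15.70
G1 X49.38 Y10.54
G1 X18.58 Y52.11
G0 X44.96 Y16.50
M4 S168
G1 X46.10 Y13.57 F2532
G1 X47.65 Y13.20
G1 X49.60 Y15.41
G1 X51.95 Y20.18
G1 X54.70 Y27.52
G0 X46.55 Y31.16
M4 S626
G1 X42.24 Y26.88 F1772
G1 X42.86 Y25.26
G1 X48.42 Y26.31
G1 X58.91 Y30.03
G1 X74.33 Y36.42
M5

1 u = 1 mm; y_m = 71.79 − y.

[1] `<circle>` circle, #000000→engrave S168 F2532: (129.50,23.01) → (126.81,31.28) → (119.78,36.39) → (111.08,36.39) → (104.05,31.28) → (101.36,23.01) → (104.05,14.74) → (111.08,9.63) → (119.78,9.63) → (126.81,14.74) → (129.50,23.01) (closed)

[2] `<path>` cubic bezier, #008000→score S626 F1772: (19.55,53.39) → (31.48,44.04) → (38.46,39.25) → (41.84,39.33) → (42.97,44.56) → (43.20,55.25)

[3] `<circle>` circle, #0000ff→cut S874 F535: (168.00,34.52) → (164.28,45.98) → (154.53,53.06) → (142.49,53.06) → (132.74,45.98) → (129.02,34.52) → (132.74,23.06) → (142.49,15.98) → (154.53,15.98) → (164.28,23.06) → (168.00,34.52) (closed)

[4] `<polygon>` closed polygon, #000000→engrave S168 F2532: (18.58,52.11) → (93.66,14.56) → (130.47,13.53) → (148.34,28.33) → (107.74,15.70) → (49.38,10.54) → (18.58,52.11) (closed)

[5] `<path>` quadratic bezier, #000000→engrave S168 F2532: (44.96,16.50) → (46.10,13.57) → (47.65,13.20) → (49.60,15.41) → (51.95,20.18) → (54.70,27.52)

[6] `<path>` quadratic bezier, #008000→score S626 F1772: (46.55,31.16) → (42.24,26.88) → (42.86,25.26) → (48.42,26.31) → (58.91,30.03) → (74.33,36.42)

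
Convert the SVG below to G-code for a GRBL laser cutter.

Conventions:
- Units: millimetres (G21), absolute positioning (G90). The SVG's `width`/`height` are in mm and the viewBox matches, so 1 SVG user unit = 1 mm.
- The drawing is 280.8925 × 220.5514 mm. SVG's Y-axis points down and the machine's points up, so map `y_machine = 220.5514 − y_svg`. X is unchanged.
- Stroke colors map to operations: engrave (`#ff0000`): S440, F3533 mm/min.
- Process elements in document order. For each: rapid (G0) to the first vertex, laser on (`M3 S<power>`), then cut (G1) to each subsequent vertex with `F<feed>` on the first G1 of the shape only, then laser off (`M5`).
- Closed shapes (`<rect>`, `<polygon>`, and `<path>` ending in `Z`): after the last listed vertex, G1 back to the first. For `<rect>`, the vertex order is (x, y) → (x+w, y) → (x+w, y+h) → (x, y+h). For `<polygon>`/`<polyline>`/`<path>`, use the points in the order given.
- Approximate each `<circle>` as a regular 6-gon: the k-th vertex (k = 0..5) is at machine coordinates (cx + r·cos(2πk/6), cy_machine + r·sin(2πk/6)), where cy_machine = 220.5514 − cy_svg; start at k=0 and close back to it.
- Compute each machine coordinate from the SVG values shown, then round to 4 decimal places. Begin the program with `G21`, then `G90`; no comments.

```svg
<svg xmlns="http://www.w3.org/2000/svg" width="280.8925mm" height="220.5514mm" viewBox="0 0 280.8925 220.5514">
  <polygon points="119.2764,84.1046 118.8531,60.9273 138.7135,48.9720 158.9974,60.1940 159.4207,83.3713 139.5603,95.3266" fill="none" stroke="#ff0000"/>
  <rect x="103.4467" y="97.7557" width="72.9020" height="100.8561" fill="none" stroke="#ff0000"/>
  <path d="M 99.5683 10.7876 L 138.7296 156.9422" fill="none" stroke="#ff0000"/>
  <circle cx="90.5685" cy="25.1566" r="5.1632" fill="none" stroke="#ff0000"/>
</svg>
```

1 u = 1 mm; y_m = 220.5514 − y.

[1] `<polygon>` regular polygon, #ff0000→engrave S440 F3533: (119.2764,136.4468) → (118.8531,159.6241) → (138.7135,171.5794) → (158.9974,160.3574) → (159.4207,137.1801) → (139.5603,125.2248) → (119.2764,136.4468) (closed)

[2] `<rect>` rectangle, #ff0000→engrave S440 F3533: (103.4467,122.7957) → (176.3487,122.7957) → (176.3487,21.9396) → (103.4467,21.9396) → (103.4467,122.7957) (closed)

[3] `<path>` line segment, #ff0000→engrave S440 F3533: (99.5683,209.7638) → (138.7296,63.6092)

[4] `<circle>` circle, #ff0000→engrave S440 F3533: (95.7317,195.3948) → (93.1501,199.8663) → (87.9869,199.8663) → (85.4053,195.3948) → (87.9869,190.9233) → (93.1501,190.9233) → (95.7317,195.3948) (closed)

G21
G90
G0 X119.2764 Y136.4468
M3 S440
G1 X118.8531 Y159.6241 F3533
G1 X138.7135 Y171.5794
G1 X158.9974 Y160.3574
G1 X159.4207 Y137.1801
G1 X139.5603 Y125.2248
G1 X119.2764 Y136.4468
M5
G0 X103.4467 Y122.7957
M3 S440
G1 X176.3487 Y122.7957 F3533
G1 X176.3487 Y21.9396
G1 X103.4467 Y21.9396
G1 X103.4467 Y122.7957
M5
G0 X99.5683 Y209.7638
M3 S440
G1 X138.7296 Y63.6092 F3533
M5
G0 X95.7317 Y195.3948
M3 S440
G1 X93.1501 Y199.8663 F3533
G1 X87.9869 Y199.8663
G1 X85.4053 Y195.3948
G1 X87.9869 Y190.9233
G1 X93.1501 Y190.9233
G1 X95.7317 Y195.3948
M5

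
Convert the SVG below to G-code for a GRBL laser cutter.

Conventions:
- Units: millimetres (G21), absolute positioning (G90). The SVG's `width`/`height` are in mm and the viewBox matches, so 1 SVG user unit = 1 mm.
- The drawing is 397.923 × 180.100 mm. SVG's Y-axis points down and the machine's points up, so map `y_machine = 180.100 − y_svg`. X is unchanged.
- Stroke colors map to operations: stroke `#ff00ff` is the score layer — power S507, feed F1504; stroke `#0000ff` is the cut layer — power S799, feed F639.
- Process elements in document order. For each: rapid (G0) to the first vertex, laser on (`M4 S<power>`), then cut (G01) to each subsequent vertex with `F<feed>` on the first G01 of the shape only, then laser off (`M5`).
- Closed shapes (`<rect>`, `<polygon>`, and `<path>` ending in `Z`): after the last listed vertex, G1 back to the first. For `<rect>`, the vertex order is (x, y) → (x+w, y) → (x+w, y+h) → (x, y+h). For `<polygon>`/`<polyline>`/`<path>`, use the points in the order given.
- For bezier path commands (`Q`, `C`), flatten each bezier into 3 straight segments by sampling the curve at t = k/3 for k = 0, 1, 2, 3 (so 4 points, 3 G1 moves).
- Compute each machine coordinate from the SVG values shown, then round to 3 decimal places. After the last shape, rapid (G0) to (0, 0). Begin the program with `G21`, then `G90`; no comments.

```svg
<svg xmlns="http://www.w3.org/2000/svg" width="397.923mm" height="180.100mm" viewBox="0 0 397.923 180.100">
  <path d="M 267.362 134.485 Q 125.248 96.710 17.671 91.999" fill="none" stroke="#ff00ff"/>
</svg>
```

1 u = 1 mm; y_m = 180.100 − y.

[1] `<path>` quadratic bezier, #ff00ff→score S507 F1504: (267.362,45.615) → (176.457,67.125) → (93.226,81.287) → (17.671,88.101)

G21
G90
G0 X267.362 Y45.615
M4 S507
G01 X176.457 Y67.125 F1504
G01 X93.226 Y81.287
G01 X17.671 Y88.101
M5
G0 X0.000 Y0.000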